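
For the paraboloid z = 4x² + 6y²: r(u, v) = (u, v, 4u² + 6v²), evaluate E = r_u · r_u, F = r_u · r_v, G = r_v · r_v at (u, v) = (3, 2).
E = 577;  F = 576;  G = 577

Partials: r_u = (1, 0, 8*u), r_v = (0, 1, 12*v). As functions of (u, v):
  E = r_u · r_u = 64*u^2 + 1,
  F = r_u · r_v = 96*u*v,
  G = r_v · r_v = 144*v^2 + 1.
Evaluating at (u, v) = (3, 2): E = 577, F = 576, G = 577.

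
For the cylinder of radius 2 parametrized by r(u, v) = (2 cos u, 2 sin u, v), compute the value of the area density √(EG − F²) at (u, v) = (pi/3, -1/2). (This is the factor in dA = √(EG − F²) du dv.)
√(EG − F²)|_{(pi/3, -1/2)} = 2

E = 4, F = 0, G = 1, so EG − F² = 4. Taking the positive square root: √(EG − F²) = 2. At (u, v) = (pi/3, -1/2): 2.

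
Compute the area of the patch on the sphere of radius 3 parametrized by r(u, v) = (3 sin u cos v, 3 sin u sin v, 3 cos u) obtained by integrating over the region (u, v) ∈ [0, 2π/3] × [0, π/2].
Area = 27*pi/4

Area = ∫∫ √(EG − F²) du dv with √(EG − F²) = 9*Abs(sin(u)). Integrating over [0, 2π/3] × [0, π/2] gives 27*pi/4.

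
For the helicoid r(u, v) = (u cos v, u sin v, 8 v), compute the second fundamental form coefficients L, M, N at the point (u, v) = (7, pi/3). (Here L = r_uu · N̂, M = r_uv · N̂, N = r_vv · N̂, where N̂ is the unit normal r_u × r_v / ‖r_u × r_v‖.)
L = 0;  M = -8*sqrt(113)/113;  N = 0

Compute the unit normal N̂(u, v) = (8*sin(v)/sqrt(u^2 + 64), -8*cos(v)/sqrt(u^2 + 64), u/sqrt(u^2 + 64)), and the second partials r_uu, r_uv, r_vv. Take dot products:
  L(u, v) = r_uu · N̂ = 0,
  M(u, v) = r_uv · N̂ = -8/sqrt(u^2 + 64),
  N(u, v) = r_vv · N̂ = 0.
Evaluating at (u, v) = (7, pi/3):
  L = 0, M = -8*sqrt(113)/113, N = 0.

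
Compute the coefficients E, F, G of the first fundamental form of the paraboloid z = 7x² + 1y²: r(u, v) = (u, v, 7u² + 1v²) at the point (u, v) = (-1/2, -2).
E = 50;  F = 28;  G = 17

Partials: r_u = (1, 0, 14*u), r_v = (0, 1, 2*v). As functions of (u, v):
  E = r_u · r_u = 196*u^2 + 1,
  F = r_u · r_v = 28*u*v,
  G = r_v · r_v = 4*v^2 + 1.
Evaluating at (u, v) = (-1/2, -2): E = 50, F = 28, G = 17.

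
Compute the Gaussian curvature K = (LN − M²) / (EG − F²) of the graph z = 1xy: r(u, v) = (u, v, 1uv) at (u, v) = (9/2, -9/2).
K = -4/6889

Coefficients of the first fundamental form: E = v^2 + 1, F = u*v, G = u^2 + 1.
Coefficients of the second fundamental form: L = 0, M = 1/sqrt(u^2 + v^2 + 1), N = 0.
Assemble K = (LN − M²)/(EG − F²) = 1/((u^2*v^2 - (u^2 + 1)*(v^2 + 1))*(u^2 + v^2 + 1)). At (u, v) = (9/2, -9/2): K = -4/6889.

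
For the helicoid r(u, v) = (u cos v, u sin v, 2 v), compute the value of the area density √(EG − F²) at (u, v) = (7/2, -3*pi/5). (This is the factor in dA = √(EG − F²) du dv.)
√(EG − F²)|_{(7/2, -3*pi/5)} = sqrt(65)/2

E = 1, F = 0, G = u^2 + 4, so EG − F² = u^2 + 4. Taking the positive square root: √(EG − F²) = sqrt(u^2 + 4). At (u, v) = (7/2, -3*pi/5): sqrt(65)/2.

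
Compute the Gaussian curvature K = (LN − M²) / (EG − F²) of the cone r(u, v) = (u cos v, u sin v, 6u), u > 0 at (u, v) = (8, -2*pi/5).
K = 0

Coefficients of the first fundamental form: E = 37, F = 0, G = u^2.
Coefficients of the second fundamental form: L = 0, M = 0, N = 6*sqrt(37)*u^2/(37*Abs(u)).
Assemble K = (LN − M²)/(EG − F²) = 0. At (u, v) = (8, -2*pi/5): K = 0.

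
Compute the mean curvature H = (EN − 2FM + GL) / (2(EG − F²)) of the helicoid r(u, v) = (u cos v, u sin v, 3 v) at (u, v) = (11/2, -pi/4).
H = 0

With E = 1, F = 0, G = u^2 + 9, L = 0, M = -3/sqrt(u^2 + 9), N = 0, assemble
  H = (EN − 2FM + GL) / (2(EG − F²)) = 0.
At (u, v) = (11/2, -pi/4): H = 0.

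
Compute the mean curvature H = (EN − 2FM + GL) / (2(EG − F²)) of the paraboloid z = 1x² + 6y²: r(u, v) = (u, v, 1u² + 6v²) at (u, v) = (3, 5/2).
H = 1123*sqrt(937)/877969

With E = 4*u^2 + 1, F = 24*u*v, G = 144*v^2 + 1, L = 2/sqrt(4*u^2 + 144*v^2 + 1), M = 0, N = 12/sqrt(4*u^2 + 144*v^2 + 1), assemble
  H = (EN − 2FM + GL) / (2(EG − F²)) = (24*u^2 + 144*v^2 + 7)/(4*u^2 + 144*v^2 + 1)^(3/2).
At (u, v) = (3, 5/2): H = 1123*sqrt(937)/877969.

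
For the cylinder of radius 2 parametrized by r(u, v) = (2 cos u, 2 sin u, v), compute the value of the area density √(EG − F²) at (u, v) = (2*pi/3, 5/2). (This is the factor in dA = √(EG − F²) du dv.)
√(EG − F²)|_{(2*pi/3, 5/2)} = 2

E = 4, F = 0, G = 1, so EG − F² = 4. Taking the positive square root: √(EG − F²) = 2. At (u, v) = (2*pi/3, 5/2): 2.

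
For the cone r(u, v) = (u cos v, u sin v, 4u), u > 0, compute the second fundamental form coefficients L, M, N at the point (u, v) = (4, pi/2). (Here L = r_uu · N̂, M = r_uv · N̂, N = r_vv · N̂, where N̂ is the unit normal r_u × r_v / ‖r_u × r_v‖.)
L = 0;  M = 0;  N = 16*sqrt(17)/17

Compute the unit normal N̂(u, v) = (-4*sqrt(17)*u*cos(v)/(17*Abs(u)), -4*sqrt(17)*u*sin(v)/(17*Abs(u)), sqrt(17)*u/(17*Abs(u))), and the second partials r_uu, r_uv, r_vv. Take dot products:
  L(u, v) = r_uu · N̂ = 0,
  M(u, v) = r_uv · N̂ = 0,
  N(u, v) = r_vv · N̂ = 4*sqrt(17)*u^2/(17*Abs(u)).
Evaluating at (u, v) = (4, pi/2):
  L = 0, M = 0, N = 16*sqrt(17)/17.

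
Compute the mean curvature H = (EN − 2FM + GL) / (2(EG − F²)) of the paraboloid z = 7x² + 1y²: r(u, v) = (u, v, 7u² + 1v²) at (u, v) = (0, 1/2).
H = 15*sqrt(2)/4

With E = 196*u^2 + 1, F = 28*u*v, G = 4*v^2 + 1, L = 14/sqrt(196*u^2 + 4*v^2 + 1), M = 0, N = 2/sqrt(196*u^2 + 4*v^2 + 1), assemble
  H = (EN − 2FM + GL) / (2(EG − F²)) = 4*(49*u^2 + 7*v^2 + 2)/(196*u^2 + 4*v^2 + 1)^(3/2).
At (u, v) = (0, 1/2): H = 15*sqrt(2)/4.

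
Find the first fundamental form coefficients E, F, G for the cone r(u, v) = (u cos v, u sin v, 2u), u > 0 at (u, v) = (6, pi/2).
E = 5;  F = 0;  G = 36

Partials: r_u = (cos(v), sin(v), 2), r_v = (-u*sin(v), u*cos(v), 0). As functions of (u, v):
  E = r_u · r_u = 5,
  F = r_u · r_v = 0,
  G = r_v · r_v = u^2.
Evaluating at (u, v) = (6, pi/2): E = 5, F = 0, G = 36.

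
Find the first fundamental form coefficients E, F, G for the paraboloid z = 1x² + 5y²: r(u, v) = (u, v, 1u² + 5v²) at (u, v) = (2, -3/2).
E = 17;  F = -60;  G = 226

Partials: r_u = (1, 0, 2*u), r_v = (0, 1, 10*v). As functions of (u, v):
  E = r_u · r_u = 4*u^2 + 1,
  F = r_u · r_v = 20*u*v,
  G = r_v · r_v = 100*v^2 + 1.
Evaluating at (u, v) = (2, -3/2): E = 17, F = -60, G = 226.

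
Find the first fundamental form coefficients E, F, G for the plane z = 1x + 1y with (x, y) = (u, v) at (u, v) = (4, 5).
E = 2;  F = 1;  G = 2

Partials: r_u = (1, 0, 1), r_v = (0, 1, 1). As functions of (u, v):
  E = r_u · r_u = 2,
  F = r_u · r_v = 1,
  G = r_v · r_v = 2.
Evaluating at (u, v) = (4, 5): E = 2, F = 1, G = 2.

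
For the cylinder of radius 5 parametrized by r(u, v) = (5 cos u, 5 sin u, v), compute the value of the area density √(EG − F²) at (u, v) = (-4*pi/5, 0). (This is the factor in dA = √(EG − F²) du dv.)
√(EG − F²)|_{(-4*pi/5, 0)} = 5

E = 25, F = 0, G = 1, so EG − F² = 25. Taking the positive square root: √(EG − F²) = 5. At (u, v) = (-4*pi/5, 0): 5.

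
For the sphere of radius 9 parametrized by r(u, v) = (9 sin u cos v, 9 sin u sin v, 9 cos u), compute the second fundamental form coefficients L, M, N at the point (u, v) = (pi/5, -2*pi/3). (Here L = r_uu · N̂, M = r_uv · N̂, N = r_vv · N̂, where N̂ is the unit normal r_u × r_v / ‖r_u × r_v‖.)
L = -9;  M = 0;  N = -45/8 + 9*sqrt(5)/8

Compute the unit normal N̂(u, v) = (sin(u)^2*cos(v)/Abs(sin(u)), sin(u)^2*sin(v)/Abs(sin(u)), sin(2*u)/(2*Abs(sin(u)))), and the second partials r_uu, r_uv, r_vv. Take dot products:
  L(u, v) = r_uu · N̂ = -9*sin(u)/Abs(sin(u)),
  M(u, v) = r_uv · N̂ = 0,
  N(u, v) = r_vv · N̂ = -9*sin(u)^3/Abs(sin(u)).
Evaluating at (u, v) = (pi/5, -2*pi/3):
  L = -9, M = 0, N = -45/8 + 9*sqrt(5)/8.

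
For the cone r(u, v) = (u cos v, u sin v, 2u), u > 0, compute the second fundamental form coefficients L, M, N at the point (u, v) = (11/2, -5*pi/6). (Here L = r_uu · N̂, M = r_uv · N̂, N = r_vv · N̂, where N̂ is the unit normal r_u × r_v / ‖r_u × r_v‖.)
L = 0;  M = 0;  N = 11*sqrt(5)/5

Compute the unit normal N̂(u, v) = (-2*sqrt(5)*u*cos(v)/(5*Abs(u)), -2*sqrt(5)*u*sin(v)/(5*Abs(u)), sqrt(5)*u/(5*Abs(u))), and the second partials r_uu, r_uv, r_vv. Take dot products:
  L(u, v) = r_uu · N̂ = 0,
  M(u, v) = r_uv · N̂ = 0,
  N(u, v) = r_vv · N̂ = 2*sqrt(5)*u^2/(5*Abs(u)).
Evaluating at (u, v) = (11/2, -5*pi/6):
  L = 0, M = 0, N = 11*sqrt(5)/5.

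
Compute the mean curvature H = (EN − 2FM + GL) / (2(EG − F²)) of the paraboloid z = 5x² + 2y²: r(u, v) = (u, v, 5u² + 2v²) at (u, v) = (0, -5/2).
H = 507*sqrt(101)/10201

With E = 100*u^2 + 1, F = 40*u*v, G = 16*v^2 + 1, L = 10/sqrt(100*u^2 + 16*v^2 + 1), M = 0, N = 4/sqrt(100*u^2 + 16*v^2 + 1), assemble
  H = (EN − 2FM + GL) / (2(EG − F²)) = (200*u^2 + 80*v^2 + 7)/(100*u^2 + 16*v^2 + 1)^(3/2).
At (u, v) = (0, -5/2): H = 507*sqrt(101)/10201.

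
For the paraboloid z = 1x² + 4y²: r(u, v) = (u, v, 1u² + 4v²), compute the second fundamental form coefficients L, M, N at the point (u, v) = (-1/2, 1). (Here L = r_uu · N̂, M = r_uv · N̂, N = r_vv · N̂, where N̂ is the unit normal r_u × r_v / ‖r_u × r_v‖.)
L = sqrt(66)/33;  M = 0;  N = 4*sqrt(66)/33

Compute the unit normal N̂(u, v) = (-2*u/sqrt(4*u^2 + 64*v^2 + 1), -8*v/sqrt(4*u^2 + 64*v^2 + 1), 1/sqrt(4*u^2 + 64*v^2 + 1)), and the second partials r_uu, r_uv, r_vv. Take dot products:
  L(u, v) = r_uu · N̂ = 2/sqrt(4*u^2 + 64*v^2 + 1),
  M(u, v) = r_uv · N̂ = 0,
  N(u, v) = r_vv · N̂ = 8/sqrt(4*u^2 + 64*v^2 + 1).
Evaluating at (u, v) = (-1/2, 1):
  L = sqrt(66)/33, M = 0, N = 4*sqrt(66)/33.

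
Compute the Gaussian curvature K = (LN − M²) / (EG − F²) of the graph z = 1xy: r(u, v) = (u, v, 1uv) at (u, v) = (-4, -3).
K = -1/676

Coefficients of the first fundamental form: E = v^2 + 1, F = u*v, G = u^2 + 1.
Coefficients of the second fundamental form: L = 0, M = 1/sqrt(u^2 + v^2 + 1), N = 0.
Assemble K = (LN − M²)/(EG − F²) = 1/((u^2*v^2 - (u^2 + 1)*(v^2 + 1))*(u^2 + v^2 + 1)). At (u, v) = (-4, -3): K = -1/676.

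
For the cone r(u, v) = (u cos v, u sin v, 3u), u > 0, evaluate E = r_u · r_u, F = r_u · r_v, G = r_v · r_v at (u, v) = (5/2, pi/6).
E = 10;  F = 0;  G = 25/4

Partials: r_u = (cos(v), sin(v), 3), r_v = (-u*sin(v), u*cos(v), 0). As functions of (u, v):
  E = r_u · r_u = 10,
  F = r_u · r_v = 0,
  G = r_v · r_v = u^2.
Evaluating at (u, v) = (5/2, pi/6): E = 10, F = 0, G = 25/4.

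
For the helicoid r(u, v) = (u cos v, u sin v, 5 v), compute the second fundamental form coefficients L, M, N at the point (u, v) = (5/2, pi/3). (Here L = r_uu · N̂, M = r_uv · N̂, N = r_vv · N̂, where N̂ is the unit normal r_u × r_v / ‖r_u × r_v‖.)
L = 0;  M = -2*sqrt(5)/5;  N = 0

Compute the unit normal N̂(u, v) = (5*sin(v)/sqrt(u^2 + 25), -5*cos(v)/sqrt(u^2 + 25), u/sqrt(u^2 + 25)), and the second partials r_uu, r_uv, r_vv. Take dot products:
  L(u, v) = r_uu · N̂ = 0,
  M(u, v) = r_uv · N̂ = -5/sqrt(u^2 + 25),
  N(u, v) = r_vv · N̂ = 0.
Evaluating at (u, v) = (5/2, pi/3):
  L = 0, M = -2*sqrt(5)/5, N = 0.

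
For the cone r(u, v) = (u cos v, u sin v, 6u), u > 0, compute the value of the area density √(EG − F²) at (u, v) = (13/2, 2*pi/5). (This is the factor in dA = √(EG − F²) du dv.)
√(EG − F²)|_{(13/2, 2*pi/5)} = 13*sqrt(37)/2

E = 37, F = 0, G = u^2, so EG − F² = 37*u^2. Taking the positive square root: √(EG − F²) = sqrt(37)*Abs(u). At (u, v) = (13/2, 2*pi/5): 13*sqrt(37)/2.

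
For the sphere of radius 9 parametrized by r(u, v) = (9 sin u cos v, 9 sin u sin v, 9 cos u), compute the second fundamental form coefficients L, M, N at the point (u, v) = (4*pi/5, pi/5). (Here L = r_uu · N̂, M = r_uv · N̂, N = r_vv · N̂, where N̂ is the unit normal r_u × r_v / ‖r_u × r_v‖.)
L = -9;  M = 0;  N = -45/8 + 9*sqrt(5)/8

Compute the unit normal N̂(u, v) = (sin(u)^2*cos(v)/Abs(sin(u)), sin(u)^2*sin(v)/Abs(sin(u)), sin(2*u)/(2*Abs(sin(u)))), and the second partials r_uu, r_uv, r_vv. Take dot products:
  L(u, v) = r_uu · N̂ = -9*sin(u)/Abs(sin(u)),
  M(u, v) = r_uv · N̂ = 0,
  N(u, v) = r_vv · N̂ = -9*sin(u)^3/Abs(sin(u)).
Evaluating at (u, v) = (4*pi/5, pi/5):
  L = -9, M = 0, N = -45/8 + 9*sqrt(5)/8.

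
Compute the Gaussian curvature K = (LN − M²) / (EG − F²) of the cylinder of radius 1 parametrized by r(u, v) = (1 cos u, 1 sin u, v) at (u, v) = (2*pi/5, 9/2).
K = 0

Coefficients of the first fundamental form: E = 1, F = 0, G = 1.
Coefficients of the second fundamental form: L = -1, M = 0, N = 0.
Assemble K = (LN − M²)/(EG − F²) = 0. At (u, v) = (2*pi/5, 9/2): K = 0.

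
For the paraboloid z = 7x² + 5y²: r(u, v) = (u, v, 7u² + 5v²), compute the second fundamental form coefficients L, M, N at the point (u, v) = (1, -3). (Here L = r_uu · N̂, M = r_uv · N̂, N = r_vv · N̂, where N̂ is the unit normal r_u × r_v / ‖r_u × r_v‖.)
L = 14*sqrt(1097)/1097;  M = 0;  N = 10*sqrt(1097)/1097

Compute the unit normal N̂(u, v) = (-14*u/sqrt(196*u^2 + 100*v^2 + 1), -10*v/sqrt(196*u^2 + 100*v^2 + 1), 1/sqrt(196*u^2 + 100*v^2 + 1)), and the second partials r_uu, r_uv, r_vv. Take dot products:
  L(u, v) = r_uu · N̂ = 14/sqrt(196*u^2 + 100*v^2 + 1),
  M(u, v) = r_uv · N̂ = 0,
  N(u, v) = r_vv · N̂ = 10/sqrt(196*u^2 + 100*v^2 + 1).
Evaluating at (u, v) = (1, -3):
  L = 14*sqrt(1097)/1097, M = 0, N = 10*sqrt(1097)/1097.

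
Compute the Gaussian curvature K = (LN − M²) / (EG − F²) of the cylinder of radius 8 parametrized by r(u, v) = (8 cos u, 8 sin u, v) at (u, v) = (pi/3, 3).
K = 0

Coefficients of the first fundamental form: E = 64, F = 0, G = 1.
Coefficients of the second fundamental form: L = -8, M = 0, N = 0.
Assemble K = (LN − M²)/(EG − F²) = 0. At (u, v) = (pi/3, 3): K = 0.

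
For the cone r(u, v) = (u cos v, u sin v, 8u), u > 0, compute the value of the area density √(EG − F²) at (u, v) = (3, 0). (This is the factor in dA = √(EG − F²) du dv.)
√(EG − F²)|_{(3, 0)} = 3*sqrt(65)

E = 65, F = 0, G = u^2, so EG − F² = 65*u^2. Taking the positive square root: √(EG − F²) = sqrt(65)*Abs(u). At (u, v) = (3, 0): 3*sqrt(65).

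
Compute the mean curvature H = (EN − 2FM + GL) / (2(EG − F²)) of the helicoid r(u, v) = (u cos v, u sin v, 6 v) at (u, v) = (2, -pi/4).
H = 0

With E = 1, F = 0, G = u^2 + 36, L = 0, M = -6/sqrt(u^2 + 36), N = 0, assemble
  H = (EN − 2FM + GL) / (2(EG − F²)) = 0.
At (u, v) = (2, -pi/4): H = 0.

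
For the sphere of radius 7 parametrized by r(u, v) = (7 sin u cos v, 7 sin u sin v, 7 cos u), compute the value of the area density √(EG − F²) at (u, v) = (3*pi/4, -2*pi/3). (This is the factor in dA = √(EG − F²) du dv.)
√(EG − F²)|_{(3*pi/4, -2*pi/3)} = 49*sqrt(2)/2

E = 49, F = 0, G = 49*sin(u)^2, so EG − F² = 2401*sin(u)^2. Taking the positive square root: √(EG − F²) = 49*Abs(sin(u)). At (u, v) = (3*pi/4, -2*pi/3): 49*sqrt(2)/2.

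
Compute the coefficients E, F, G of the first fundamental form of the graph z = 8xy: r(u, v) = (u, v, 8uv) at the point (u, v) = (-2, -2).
E = 257;  F = 256;  G = 257

Partials: r_u = (1, 0, 8*v), r_v = (0, 1, 8*u). As functions of (u, v):
  E = r_u · r_u = 64*v^2 + 1,
  F = r_u · r_v = 64*u*v,
  G = r_v · r_v = 64*u^2 + 1.
Evaluating at (u, v) = (-2, -2): E = 257, F = 256, G = 257.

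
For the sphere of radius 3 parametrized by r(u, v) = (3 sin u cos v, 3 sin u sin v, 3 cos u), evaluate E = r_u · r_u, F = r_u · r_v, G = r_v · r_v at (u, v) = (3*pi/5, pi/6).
E = 9;  F = 0;  G = 9*sqrt(5)/8 + 45/8

Partials: r_u = (3*cos(u)*cos(v), 3*sin(v)*cos(u), -3*sin(u)), r_v = (-3*sin(u)*sin(v), 3*sin(u)*cos(v), 0). As functions of (u, v):
  E = r_u · r_u = 9,
  F = r_u · r_v = 0,
  G = r_v · r_v = 9*sin(u)^2.
Evaluating at (u, v) = (3*pi/5, pi/6): E = 9, F = 0, G = 9*sqrt(5)/8 + 45/8.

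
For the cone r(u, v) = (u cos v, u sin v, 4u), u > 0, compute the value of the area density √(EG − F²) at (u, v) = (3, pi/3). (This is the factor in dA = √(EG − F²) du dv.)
√(EG − F²)|_{(3, pi/3)} = 3*sqrt(17)

E = 17, F = 0, G = u^2, so EG − F² = 17*u^2. Taking the positive square root: √(EG − F²) = sqrt(17)*Abs(u). At (u, v) = (3, pi/3): 3*sqrt(17).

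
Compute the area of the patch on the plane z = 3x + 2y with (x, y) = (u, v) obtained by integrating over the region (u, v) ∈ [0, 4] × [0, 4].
Area = 16*sqrt(14)

Area = ∫∫ √(EG − F²) du dv with √(EG − F²) = sqrt(14). Integrating over [0, 4] × [0, 4] gives 16*sqrt(14).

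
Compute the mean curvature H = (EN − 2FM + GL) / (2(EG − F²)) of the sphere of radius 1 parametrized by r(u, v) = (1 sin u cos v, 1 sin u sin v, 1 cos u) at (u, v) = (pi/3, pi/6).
H = -1

With E = 1, F = 0, G = sin(u)^2, L = -sin(u)/Abs(sin(u)), M = 0, N = -sin(u)^3/Abs(sin(u)), assemble
  H = (EN − 2FM + GL) / (2(EG − F²)) = -sin(u)/Abs(sin(u)).
At (u, v) = (pi/3, pi/6): H = -1.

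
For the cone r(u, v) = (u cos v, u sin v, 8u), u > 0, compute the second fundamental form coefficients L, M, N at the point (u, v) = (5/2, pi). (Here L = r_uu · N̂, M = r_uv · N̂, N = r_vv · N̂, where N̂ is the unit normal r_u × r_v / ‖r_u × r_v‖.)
L = 0;  M = 0;  N = 4*sqrt(65)/13

Compute the unit normal N̂(u, v) = (-8*sqrt(65)*u*cos(v)/(65*Abs(u)), -8*sqrt(65)*u*sin(v)/(65*Abs(u)), sqrt(65)*u/(65*Abs(u))), and the second partials r_uu, r_uv, r_vv. Take dot products:
  L(u, v) = r_uu · N̂ = 0,
  M(u, v) = r_uv · N̂ = 0,
  N(u, v) = r_vv · N̂ = 8*sqrt(65)*u^2/(65*Abs(u)).
Evaluating at (u, v) = (5/2, pi):
  L = 0, M = 0, N = 4*sqrt(65)/13.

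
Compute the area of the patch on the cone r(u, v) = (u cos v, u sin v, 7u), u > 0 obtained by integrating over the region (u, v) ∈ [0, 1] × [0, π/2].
Area = 5*sqrt(2)*pi/4

Area = ∫∫ √(EG − F²) du dv with √(EG − F²) = 5*sqrt(2)*Abs(u). Integrating over [0, 1] × [0, π/2] gives 5*sqrt(2)*pi/4.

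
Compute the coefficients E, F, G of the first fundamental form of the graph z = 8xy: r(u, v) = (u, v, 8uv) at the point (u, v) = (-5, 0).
E = 1;  F = 0;  G = 1601

Partials: r_u = (1, 0, 8*v), r_v = (0, 1, 8*u). As functions of (u, v):
  E = r_u · r_u = 64*v^2 + 1,
  F = r_u · r_v = 64*u*v,
  G = r_v · r_v = 64*u^2 + 1.
Evaluating at (u, v) = (-5, 0): E = 1, F = 0, G = 1601.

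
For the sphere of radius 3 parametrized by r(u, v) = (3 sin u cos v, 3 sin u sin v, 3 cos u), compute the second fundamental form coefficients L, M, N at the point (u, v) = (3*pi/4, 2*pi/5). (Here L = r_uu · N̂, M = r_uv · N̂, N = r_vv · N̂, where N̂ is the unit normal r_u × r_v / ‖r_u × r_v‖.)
L = -3;  M = 0;  N = -3/2

Compute the unit normal N̂(u, v) = (sin(u)^2*cos(v)/Abs(sin(u)), sin(u)^2*sin(v)/Abs(sin(u)), sin(2*u)/(2*Abs(sin(u)))), and the second partials r_uu, r_uv, r_vv. Take dot products:
  L(u, v) = r_uu · N̂ = -3*sin(u)/Abs(sin(u)),
  M(u, v) = r_uv · N̂ = 0,
  N(u, v) = r_vv · N̂ = -3*sin(u)^3/Abs(sin(u)).
Evaluating at (u, v) = (3*pi/4, 2*pi/5):
  L = -3, M = 0, N = -3/2.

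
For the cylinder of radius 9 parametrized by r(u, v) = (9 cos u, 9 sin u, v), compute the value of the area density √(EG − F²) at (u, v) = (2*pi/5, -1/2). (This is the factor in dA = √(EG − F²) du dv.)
√(EG − F²)|_{(2*pi/5, -1/2)} = 9

E = 81, F = 0, G = 1, so EG − F² = 81. Taking the positive square root: √(EG − F²) = 9. At (u, v) = (2*pi/5, -1/2): 9.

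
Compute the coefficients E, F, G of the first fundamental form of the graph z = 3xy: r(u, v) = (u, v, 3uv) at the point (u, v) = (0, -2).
E = 37;  F = 0;  G = 1

Partials: r_u = (1, 0, 3*v), r_v = (0, 1, 3*u). As functions of (u, v):
  E = r_u · r_u = 9*v^2 + 1,
  F = r_u · r_v = 9*u*v,
  G = r_v · r_v = 9*u^2 + 1.
Evaluating at (u, v) = (0, -2): E = 37, F = 0, G = 1.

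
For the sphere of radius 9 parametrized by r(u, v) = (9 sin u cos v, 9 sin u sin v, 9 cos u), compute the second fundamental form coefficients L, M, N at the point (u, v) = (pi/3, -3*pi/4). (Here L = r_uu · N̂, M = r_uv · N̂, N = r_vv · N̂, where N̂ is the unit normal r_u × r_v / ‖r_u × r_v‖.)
L = -9;  M = 0;  N = -27/4

Compute the unit normal N̂(u, v) = (sin(u)^2*cos(v)/Abs(sin(u)), sin(u)^2*sin(v)/Abs(sin(u)), sin(2*u)/(2*Abs(sin(u)))), and the second partials r_uu, r_uv, r_vv. Take dot products:
  L(u, v) = r_uu · N̂ = -9*sin(u)/Abs(sin(u)),
  M(u, v) = r_uv · N̂ = 0,
  N(u, v) = r_vv · N̂ = -9*sin(u)^3/Abs(sin(u)).
Evaluating at (u, v) = (pi/3, -3*pi/4):
  L = -9, M = 0, N = -27/4.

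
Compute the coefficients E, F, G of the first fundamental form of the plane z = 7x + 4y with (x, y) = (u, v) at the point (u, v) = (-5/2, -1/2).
E = 50;  F = 28;  G = 17

Partials: r_u = (1, 0, 7), r_v = (0, 1, 4). As functions of (u, v):
  E = r_u · r_u = 50,
  F = r_u · r_v = 28,
  G = r_v · r_v = 17.
Evaluating at (u, v) = (-5/2, -1/2): E = 50, F = 28, G = 17.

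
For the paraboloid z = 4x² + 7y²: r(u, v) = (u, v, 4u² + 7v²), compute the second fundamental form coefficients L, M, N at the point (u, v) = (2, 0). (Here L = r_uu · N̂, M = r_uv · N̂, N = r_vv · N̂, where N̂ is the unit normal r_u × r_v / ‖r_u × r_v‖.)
L = 8*sqrt(257)/257;  M = 0;  N = 14*sqrt(257)/257

Compute the unit normal N̂(u, v) = (-8*u/sqrt(64*u^2 + 196*v^2 + 1), -14*v/sqrt(64*u^2 + 196*v^2 + 1), 1/sqrt(64*u^2 + 196*v^2 + 1)), and the second partials r_uu, r_uv, r_vv. Take dot products:
  L(u, v) = r_uu · N̂ = 8/sqrt(64*u^2 + 196*v^2 + 1),
  M(u, v) = r_uv · N̂ = 0,
  N(u, v) = r_vv · N̂ = 14/sqrt(64*u^2 + 196*v^2 + 1).
Evaluating at (u, v) = (2, 0):
  L = 8*sqrt(257)/257, M = 0, N = 14*sqrt(257)/257.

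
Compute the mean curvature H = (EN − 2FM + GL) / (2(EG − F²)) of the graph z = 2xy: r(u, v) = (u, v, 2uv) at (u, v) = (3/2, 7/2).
H = -42*sqrt(59)/3481

With E = 4*v^2 + 1, F = 4*u*v, G = 4*u^2 + 1, L = 0, M = 2/sqrt(4*u^2 + 4*v^2 + 1), N = 0, assemble
  H = (EN − 2FM + GL) / (2(EG − F²)) = -8*u*v/(4*u^2 + 4*v^2 + 1)^(3/2).
At (u, v) = (3/2, 7/2): H = -42*sqrt(59)/3481.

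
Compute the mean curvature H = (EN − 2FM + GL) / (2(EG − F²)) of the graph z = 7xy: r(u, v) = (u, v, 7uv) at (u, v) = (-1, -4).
H = -343*sqrt(834)/173889

With E = 49*v^2 + 1, F = 49*u*v, G = 49*u^2 + 1, L = 0, M = 7/sqrt(49*u^2 + 49*v^2 + 1), N = 0, assemble
  H = (EN − 2FM + GL) / (2(EG − F²)) = -343*u*v/(49*u^2 + 49*v^2 + 1)^(3/2).
At (u, v) = (-1, -4): H = -343*sqrt(834)/173889.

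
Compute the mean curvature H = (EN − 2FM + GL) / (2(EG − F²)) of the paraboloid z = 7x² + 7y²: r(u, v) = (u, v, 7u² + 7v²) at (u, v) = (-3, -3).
H = 24710*sqrt(3529)/12453841

With E = 196*u^2 + 1, F = 196*u*v, G = 196*v^2 + 1, L = 14/sqrt(196*u^2 + 196*v^2 + 1), M = 0, N = 14/sqrt(196*u^2 + 196*v^2 + 1), assemble
  H = (EN − 2FM + GL) / (2(EG − F²)) = 14*(98*u^2 + 98*v^2 + 1)/(196*u^2 + 196*v^2 + 1)^(3/2).
At (u, v) = (-3, -3): H = 24710*sqrt(3529)/12453841.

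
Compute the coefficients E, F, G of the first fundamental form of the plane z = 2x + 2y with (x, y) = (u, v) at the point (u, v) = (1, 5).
E = 5;  F = 4;  G = 5

Partials: r_u = (1, 0, 2), r_v = (0, 1, 2). As functions of (u, v):
  E = r_u · r_u = 5,
  F = r_u · r_v = 4,
  G = r_v · r_v = 5.
Evaluating at (u, v) = (1, 5): E = 5, F = 4, G = 5.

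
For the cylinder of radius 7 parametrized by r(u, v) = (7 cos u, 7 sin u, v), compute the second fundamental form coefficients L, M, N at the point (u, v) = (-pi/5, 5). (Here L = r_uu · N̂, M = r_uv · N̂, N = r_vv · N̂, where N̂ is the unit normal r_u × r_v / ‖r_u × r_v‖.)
L = -7;  M = 0;  N = 0

Compute the unit normal N̂(u, v) = (cos(u), sin(u), 0), and the second partials r_uu, r_uv, r_vv. Take dot products:
  L(u, v) = r_uu · N̂ = -7,
  M(u, v) = r_uv · N̂ = 0,
  N(u, v) = r_vv · N̂ = 0.
Evaluating at (u, v) = (-pi/5, 5):
  L = -7, M = 0, N = 0.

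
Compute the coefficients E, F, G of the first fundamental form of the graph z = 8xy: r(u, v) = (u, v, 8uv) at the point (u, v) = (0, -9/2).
E = 1297;  F = 0;  G = 1

Partials: r_u = (1, 0, 8*v), r_v = (0, 1, 8*u). As functions of (u, v):
  E = r_u · r_u = 64*v^2 + 1,
  F = r_u · r_v = 64*u*v,
  G = r_v · r_v = 64*u^2 + 1.
Evaluating at (u, v) = (0, -9/2): E = 1297, F = 0, G = 1.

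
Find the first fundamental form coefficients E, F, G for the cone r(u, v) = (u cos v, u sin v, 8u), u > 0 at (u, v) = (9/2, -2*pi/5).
E = 65;  F = 0;  G = 81/4

Partials: r_u = (cos(v), sin(v), 8), r_v = (-u*sin(v), u*cos(v), 0). As functions of (u, v):
  E = r_u · r_u = 65,
  F = r_u · r_v = 0,
  G = r_v · r_v = u^2.
Evaluating at (u, v) = (9/2, -2*pi/5): E = 65, F = 0, G = 81/4.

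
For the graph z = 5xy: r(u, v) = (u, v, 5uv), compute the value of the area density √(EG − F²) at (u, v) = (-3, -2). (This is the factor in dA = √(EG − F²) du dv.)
√(EG − F²)|_{(-3, -2)} = sqrt(326)

E = 25*v^2 + 1, F = 25*u*v, G = 25*u^2 + 1, so EG − F² = 25*u^2 + 25*v^2 + 1. Taking the positive square root: √(EG − F²) = sqrt(25*u^2 + 25*v^2 + 1). At (u, v) = (-3, -2): sqrt(326).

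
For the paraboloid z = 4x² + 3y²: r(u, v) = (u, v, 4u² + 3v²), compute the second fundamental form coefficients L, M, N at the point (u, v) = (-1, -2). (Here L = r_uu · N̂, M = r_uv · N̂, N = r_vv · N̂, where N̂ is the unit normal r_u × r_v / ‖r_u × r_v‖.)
L = 8*sqrt(209)/209;  M = 0;  N = 6*sqrt(209)/209

Compute the unit normal N̂(u, v) = (-8*u/sqrt(64*u^2 + 36*v^2 + 1), -6*v/sqrt(64*u^2 + 36*v^2 + 1), 1/sqrt(64*u^2 + 36*v^2 + 1)), and the second partials r_uu, r_uv, r_vv. Take dot products:
  L(u, v) = r_uu · N̂ = 8/sqrt(64*u^2 + 36*v^2 + 1),
  M(u, v) = r_uv · N̂ = 0,
  N(u, v) = r_vv · N̂ = 6/sqrt(64*u^2 + 36*v^2 + 1).
Evaluating at (u, v) = (-1, -2):
  L = 8*sqrt(209)/209, M = 0, N = 6*sqrt(209)/209.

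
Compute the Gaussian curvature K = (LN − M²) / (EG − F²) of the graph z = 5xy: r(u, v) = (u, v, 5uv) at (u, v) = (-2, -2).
K = -25/40401

Coefficients of the first fundamental form: E = 25*v^2 + 1, F = 25*u*v, G = 25*u^2 + 1.
Coefficients of the second fundamental form: L = 0, M = 5/sqrt(25*u^2 + 25*v^2 + 1), N = 0.
Assemble K = (LN − M²)/(EG − F²) = -25/(625*u^4 + 1250*u^2*v^2 + 50*u^2 + 625*v^4 + 50*v^2 + 1). At (u, v) = (-2, -2): K = -25/40401.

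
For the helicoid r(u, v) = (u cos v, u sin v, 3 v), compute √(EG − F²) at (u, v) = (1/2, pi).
√(EG − F²)|_{(1/2, pi)} = sqrt(37)/2

E = 1, F = 0, G = u^2 + 9; EG − F² = u^2 + 9; √(EG − F²) = sqrt(u^2 + 9). At the given point: sqrt(37)/2.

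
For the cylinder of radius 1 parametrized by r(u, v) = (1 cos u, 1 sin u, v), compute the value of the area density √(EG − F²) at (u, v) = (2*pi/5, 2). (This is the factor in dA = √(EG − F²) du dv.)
√(EG − F²)|_{(2*pi/5, 2)} = 1

E = 1, F = 0, G = 1, so EG − F² = 1. Taking the positive square root: √(EG − F²) = 1. At (u, v) = (2*pi/5, 2): 1.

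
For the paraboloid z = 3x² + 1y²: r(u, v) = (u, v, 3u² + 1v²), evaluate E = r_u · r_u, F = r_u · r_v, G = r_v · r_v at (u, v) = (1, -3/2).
E = 37;  F = -18;  G = 10

Partials: r_u = (1, 0, 6*u), r_v = (0, 1, 2*v). As functions of (u, v):
  E = r_u · r_u = 36*u^2 + 1,
  F = r_u · r_v = 12*u*v,
  G = r_v · r_v = 4*v^2 + 1.
Evaluating at (u, v) = (1, -3/2): E = 37, F = -18, G = 10.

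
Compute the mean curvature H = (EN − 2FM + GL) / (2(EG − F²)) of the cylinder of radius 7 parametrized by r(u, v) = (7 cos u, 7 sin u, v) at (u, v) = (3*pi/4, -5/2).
H = -1/14

With E = 49, F = 0, G = 1, L = -7, M = 0, N = 0, assemble
  H = (EN − 2FM + GL) / (2(EG − F²)) = -1/14.
At (u, v) = (3*pi/4, -5/2): H = -1/14.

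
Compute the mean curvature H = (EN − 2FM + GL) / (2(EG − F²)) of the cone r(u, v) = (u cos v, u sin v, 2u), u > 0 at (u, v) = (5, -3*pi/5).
H = sqrt(5)/25

With E = 5, F = 0, G = u^2, L = 0, M = 0, N = 2*sqrt(5)*u^2/(5*Abs(u)), assemble
  H = (EN − 2FM + GL) / (2(EG − F²)) = sqrt(5)/(5*Abs(u)).
At (u, v) = (5, -3*pi/5): H = sqrt(5)/25.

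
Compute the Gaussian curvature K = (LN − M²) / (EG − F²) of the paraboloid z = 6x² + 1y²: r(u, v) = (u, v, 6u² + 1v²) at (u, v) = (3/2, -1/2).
K = 6/26569

Coefficients of the first fundamental form: E = 144*u^2 + 1, F = 24*u*v, G = 4*v^2 + 1.
Coefficients of the second fundamental form: L = 12/sqrt(144*u^2 + 4*v^2 + 1), M = 0, N = 2/sqrt(144*u^2 + 4*v^2 + 1).
Assemble K = (LN − M²)/(EG − F²) = 24/(20736*u^4 + 1152*u^2*v^2 + 288*u^2 + 16*v^4 + 8*v^2 + 1). At (u, v) = (3/2, -1/2): K = 6/26569.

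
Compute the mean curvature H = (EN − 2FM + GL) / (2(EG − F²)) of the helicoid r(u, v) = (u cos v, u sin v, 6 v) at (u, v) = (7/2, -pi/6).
H = 0

With E = 1, F = 0, G = u^2 + 36, L = 0, M = -6/sqrt(u^2 + 36), N = 0, assemble
  H = (EN − 2FM + GL) / (2(EG − F²)) = 0.
At (u, v) = (7/2, -pi/6): H = 0.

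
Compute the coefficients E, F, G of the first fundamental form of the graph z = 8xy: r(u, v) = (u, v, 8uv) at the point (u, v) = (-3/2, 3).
E = 577;  F = -288;  G = 145

Partials: r_u = (1, 0, 8*v), r_v = (0, 1, 8*u). As functions of (u, v):
  E = r_u · r_u = 64*v^2 + 1,
  F = r_u · r_v = 64*u*v,
  G = r_v · r_v = 64*u^2 + 1.
Evaluating at (u, v) = (-3/2, 3): E = 577, F = -288, G = 145.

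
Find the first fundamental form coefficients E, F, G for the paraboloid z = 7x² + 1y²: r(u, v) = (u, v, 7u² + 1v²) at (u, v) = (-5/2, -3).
E = 1226;  F = 210;  G = 37

Partials: r_u = (1, 0, 14*u), r_v = (0, 1, 2*v). As functions of (u, v):
  E = r_u · r_u = 196*u^2 + 1,
  F = r_u · r_v = 28*u*v,
  G = r_v · r_v = 4*v^2 + 1.
Evaluating at (u, v) = (-5/2, -3): E = 1226, F = 210, G = 37.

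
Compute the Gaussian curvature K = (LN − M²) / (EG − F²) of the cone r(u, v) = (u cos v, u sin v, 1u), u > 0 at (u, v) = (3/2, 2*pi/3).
K = 0

Coefficients of the first fundamental form: E = 2, F = 0, G = u^2.
Coefficients of the second fundamental form: L = 0, M = 0, N = sqrt(2)*u^2/(2*Abs(u)).
Assemble K = (LN − M²)/(EG − F²) = 0. At (u, v) = (3/2, 2*pi/3): K = 0.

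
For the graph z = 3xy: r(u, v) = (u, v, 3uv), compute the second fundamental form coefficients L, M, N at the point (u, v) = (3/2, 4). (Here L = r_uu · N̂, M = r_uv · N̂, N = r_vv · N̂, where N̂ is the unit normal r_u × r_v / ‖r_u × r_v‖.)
L = 0;  M = 6*sqrt(661)/661;  N = 0

Compute the unit normal N̂(u, v) = (-3*v/sqrt(9*u^2 + 9*v^2 + 1), -3*u/sqrt(9*u^2 + 9*v^2 + 1), 1/sqrt(9*u^2 + 9*v^2 + 1)), and the second partials r_uu, r_uv, r_vv. Take dot products:
  L(u, v) = r_uu · N̂ = 0,
  M(u, v) = r_uv · N̂ = 3/sqrt(9*u^2 + 9*v^2 + 1),
  N(u, v) = r_vv · N̂ = 0.
Evaluating at (u, v) = (3/2, 4):
  L = 0, M = 6*sqrt(661)/661, N = 0.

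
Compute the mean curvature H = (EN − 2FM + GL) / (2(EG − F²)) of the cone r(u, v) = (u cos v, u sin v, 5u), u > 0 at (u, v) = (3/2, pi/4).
H = 5*sqrt(26)/78

With E = 26, F = 0, G = u^2, L = 0, M = 0, N = 5*sqrt(26)*u^2/(26*Abs(u)), assemble
  H = (EN − 2FM + GL) / (2(EG − F²)) = 5*sqrt(26)/(52*Abs(u)).
At (u, v) = (3/2, pi/4): H = 5*sqrt(26)/78.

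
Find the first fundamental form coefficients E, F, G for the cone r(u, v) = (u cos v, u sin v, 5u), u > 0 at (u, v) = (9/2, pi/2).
E = 26;  F = 0;  G = 81/4

Partials: r_u = (cos(v), sin(v), 5), r_v = (-u*sin(v), u*cos(v), 0). As functions of (u, v):
  E = r_u · r_u = 26,
  F = r_u · r_v = 0,
  G = r_v · r_v = u^2.
Evaluating at (u, v) = (9/2, pi/2): E = 26, F = 0, G = 81/4.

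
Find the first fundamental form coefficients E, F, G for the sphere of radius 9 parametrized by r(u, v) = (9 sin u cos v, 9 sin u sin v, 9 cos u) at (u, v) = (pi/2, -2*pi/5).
E = 81;  F = 0;  G = 81

Partials: r_u = (9*cos(u)*cos(v), 9*sin(v)*cos(u), -9*sin(u)), r_v = (-9*sin(u)*sin(v), 9*sin(u)*cos(v), 0). As functions of (u, v):
  E = r_u · r_u = 81,
  F = r_u · r_v = 0,
  G = r_v · r_v = 81*sin(u)^2.
Evaluating at (u, v) = (pi/2, -2*pi/5): E = 81, F = 0, G = 81.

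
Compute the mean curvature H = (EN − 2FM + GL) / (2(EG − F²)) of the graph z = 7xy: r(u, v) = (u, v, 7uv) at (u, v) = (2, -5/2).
H = 13720*sqrt(2013)/4052169

With E = 49*v^2 + 1, F = 49*u*v, G = 49*u^2 + 1, L = 0, M = 7/sqrt(49*u^2 + 49*v^2 + 1), N = 0, assemble
  H = (EN − 2FM + GL) / (2(EG − F²)) = -343*u*v/(49*u^2 + 49*v^2 + 1)^(3/2).
At (u, v) = (2, -5/2): H = 13720*sqrt(2013)/4052169.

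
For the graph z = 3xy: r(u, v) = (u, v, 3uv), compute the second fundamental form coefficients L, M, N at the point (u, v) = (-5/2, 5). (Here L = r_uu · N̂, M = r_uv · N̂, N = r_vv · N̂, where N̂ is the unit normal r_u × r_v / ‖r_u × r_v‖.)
L = 0;  M = 6*sqrt(1129)/1129;  N = 0

Compute the unit normal N̂(u, v) = (-3*v/sqrt(9*u^2 + 9*v^2 + 1), -3*u/sqrt(9*u^2 + 9*v^2 + 1), 1/sqrt(9*u^2 + 9*v^2 + 1)), and the second partials r_uu, r_uv, r_vv. Take dot products:
  L(u, v) = r_uu · N̂ = 0,
  M(u, v) = r_uv · N̂ = 3/sqrt(9*u^2 + 9*v^2 + 1),
  N(u, v) = r_vv · N̂ = 0.
Evaluating at (u, v) = (-5/2, 5):
  L = 0, M = 6*sqrt(1129)/1129, N = 0.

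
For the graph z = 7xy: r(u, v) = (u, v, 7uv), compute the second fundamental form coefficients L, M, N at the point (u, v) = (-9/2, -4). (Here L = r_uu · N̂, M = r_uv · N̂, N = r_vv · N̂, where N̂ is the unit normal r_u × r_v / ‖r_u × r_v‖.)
L = 0;  M = 14*sqrt(7109)/7109;  N = 0

Compute the unit normal N̂(u, v) = (-7*v/sqrt(49*u^2 + 49*v^2 + 1), -7*u/sqrt(49*u^2 + 49*v^2 + 1), 1/sqrt(49*u^2 + 49*v^2 + 1)), and the second partials r_uu, r_uv, r_vv. Take dot products:
  L(u, v) = r_uu · N̂ = 0,
  M(u, v) = r_uv · N̂ = 7/sqrt(49*u^2 + 49*v^2 + 1),
  N(u, v) = r_vv · N̂ = 0.
Evaluating at (u, v) = (-9/2, -4):
  L = 0, M = 14*sqrt(7109)/7109, N = 0.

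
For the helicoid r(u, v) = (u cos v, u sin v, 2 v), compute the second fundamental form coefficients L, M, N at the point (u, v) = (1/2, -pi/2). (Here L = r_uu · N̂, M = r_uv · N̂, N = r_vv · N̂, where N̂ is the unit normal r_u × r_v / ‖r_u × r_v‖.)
L = 0;  M = -4*sqrt(17)/17;  N = 0

Compute the unit normal N̂(u, v) = (2*sin(v)/sqrt(u^2 + 4), -2*cos(v)/sqrt(u^2 + 4), u/sqrt(u^2 + 4)), and the second partials r_uu, r_uv, r_vv. Take dot products:
  L(u, v) = r_uu · N̂ = 0,
  M(u, v) = r_uv · N̂ = -2/sqrt(u^2 + 4),
  N(u, v) = r_vv · N̂ = 0.
Evaluating at (u, v) = (1/2, -pi/2):
  L = 0, M = -4*sqrt(17)/17, N = 0.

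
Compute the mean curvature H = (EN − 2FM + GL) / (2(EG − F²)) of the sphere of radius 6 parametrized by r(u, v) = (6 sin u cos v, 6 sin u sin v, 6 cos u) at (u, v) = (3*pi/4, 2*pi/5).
H = -1/6

With E = 36, F = 0, G = 36*sin(u)^2, L = -6*sin(u)/Abs(sin(u)), M = 0, N = -6*sin(u)^3/Abs(sin(u)), assemble
  H = (EN − 2FM + GL) / (2(EG − F²)) = -sin(u)/(6*Abs(sin(u))).
At (u, v) = (3*pi/4, 2*pi/5): H = -1/6.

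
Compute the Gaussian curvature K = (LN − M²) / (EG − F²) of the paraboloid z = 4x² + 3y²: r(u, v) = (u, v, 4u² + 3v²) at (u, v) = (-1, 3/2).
K = 12/5329

Coefficients of the first fundamental form: E = 64*u^2 + 1, F = 48*u*v, G = 36*v^2 + 1.
Coefficients of the second fundamental form: L = 8/sqrt(64*u^2 + 36*v^2 + 1), M = 0, N = 6/sqrt(64*u^2 + 36*v^2 + 1).
Assemble K = (LN − M²)/(EG − F²) = 48/(4096*u^4 + 4608*u^2*v^2 + 128*u^2 + 1296*v^4 + 72*v^2 + 1). At (u, v) = (-1, 3/2): K = 12/5329.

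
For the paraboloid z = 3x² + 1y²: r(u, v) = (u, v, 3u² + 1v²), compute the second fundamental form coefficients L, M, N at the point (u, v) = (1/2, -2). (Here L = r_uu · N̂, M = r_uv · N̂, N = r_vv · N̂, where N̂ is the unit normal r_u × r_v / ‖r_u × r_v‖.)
L = 3*sqrt(26)/13;  M = 0;  N = sqrt(26)/13

Compute the unit normal N̂(u, v) = (-6*u/sqrt(36*u^2 + 4*v^2 + 1), -2*v/sqrt(36*u^2 + 4*v^2 + 1), 1/sqrt(36*u^2 + 4*v^2 + 1)), and the second partials r_uu, r_uv, r_vv. Take dot products:
  L(u, v) = r_uu · N̂ = 6/sqrt(36*u^2 + 4*v^2 + 1),
  M(u, v) = r_uv · N̂ = 0,
  N(u, v) = r_vv · N̂ = 2/sqrt(36*u^2 + 4*v^2 + 1).
Evaluating at (u, v) = (1/2, -2):
  L = 3*sqrt(26)/13, M = 0, N = sqrt(26)/13.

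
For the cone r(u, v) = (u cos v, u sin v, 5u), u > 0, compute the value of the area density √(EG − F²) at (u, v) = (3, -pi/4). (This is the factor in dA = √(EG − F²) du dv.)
√(EG − F²)|_{(3, -pi/4)} = 3*sqrt(26)

E = 26, F = 0, G = u^2, so EG − F² = 26*u^2. Taking the positive square root: √(EG − F²) = sqrt(26)*Abs(u). At (u, v) = (3, -pi/4): 3*sqrt(26).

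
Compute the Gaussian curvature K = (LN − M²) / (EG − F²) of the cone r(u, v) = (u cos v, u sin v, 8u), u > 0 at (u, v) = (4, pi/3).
K = 0

Coefficients of the first fundamental form: E = 65, F = 0, G = u^2.
Coefficients of the second fundamental form: L = 0, M = 0, N = 8*sqrt(65)*u^2/(65*Abs(u)).
Assemble K = (LN − M²)/(EG − F²) = 0. At (u, v) = (4, pi/3): K = 0.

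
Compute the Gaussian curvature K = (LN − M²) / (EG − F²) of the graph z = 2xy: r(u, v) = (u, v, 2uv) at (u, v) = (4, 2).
K = -4/6561

Coefficients of the first fundamental form: E = 4*v^2 + 1, F = 4*u*v, G = 4*u^2 + 1.
Coefficients of the second fundamental form: L = 0, M = 2/sqrt(4*u^2 + 4*v^2 + 1), N = 0.
Assemble K = (LN − M²)/(EG − F²) = -4/(16*u^4 + 32*u^2*v^2 + 8*u^2 + 16*v^4 + 8*v^2 + 1). At (u, v) = (4, 2): K = -4/6561.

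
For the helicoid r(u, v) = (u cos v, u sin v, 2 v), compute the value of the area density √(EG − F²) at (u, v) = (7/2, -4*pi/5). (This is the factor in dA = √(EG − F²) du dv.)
√(EG − F²)|_{(7/2, -4*pi/5)} = sqrt(65)/2

E = 1, F = 0, G = u^2 + 4, so EG − F² = u^2 + 4. Taking the positive square root: √(EG − F²) = sqrt(u^2 + 4). At (u, v) = (7/2, -4*pi/5): sqrt(65)/2.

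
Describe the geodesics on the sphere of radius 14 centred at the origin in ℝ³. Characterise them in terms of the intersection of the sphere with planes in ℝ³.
Geodesics on the sphere of radius 14 are great circles — circles of radius 14 obtained as the intersection of the sphere with planes through the origin (the centre of the sphere).

A curve α(t) of nonzero constant speed on the sphere of radius 14 is a geodesic iff its acceleration α̈ is everywhere normal to the surface, i.e. parallel to the radial vector α(t). Then d/dt(α × α̇) = α̇ × α̇ + α × α̈ = 0, so α × α̇ is a constant vector n ≠ 0 and α(t) · n = 0 for all t: α lies in the plane through the origin with normal n. The intersection of that plane with the sphere is a circle of radius 14 (a great circle). Conversely, a great circle traversed at constant speed has centripetal acceleration pointing at the origin, hence normal to the sphere, so every great circle is a geodesic.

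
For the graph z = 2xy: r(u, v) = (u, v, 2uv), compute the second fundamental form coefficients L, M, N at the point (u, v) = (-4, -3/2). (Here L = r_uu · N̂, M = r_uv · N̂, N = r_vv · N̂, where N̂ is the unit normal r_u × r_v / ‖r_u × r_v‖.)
L = 0;  M = sqrt(74)/37;  N = 0

Compute the unit normal N̂(u, v) = (-2*v/sqrt(4*u^2 + 4*v^2 + 1), -2*u/sqrt(4*u^2 + 4*v^2 + 1), 1/sqrt(4*u^2 + 4*v^2 + 1)), and the second partials r_uu, r_uv, r_vv. Take dot products:
  L(u, v) = r_uu · N̂ = 0,
  M(u, v) = r_uv · N̂ = 2/sqrt(4*u^2 + 4*v^2 + 1),
  N(u, v) = r_vv · N̂ = 0.
Evaluating at (u, v) = (-4, -3/2):
  L = 0, M = sqrt(74)/37, N = 0.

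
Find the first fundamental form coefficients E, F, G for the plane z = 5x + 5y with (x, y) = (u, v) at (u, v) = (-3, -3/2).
E = 26;  F = 25;  G = 26

Partials: r_u = (1, 0, 5), r_v = (0, 1, 5). As functions of (u, v):
  E = r_u · r_u = 26,
  F = r_u · r_v = 25,
  G = r_v · r_v = 26.
Evaluating at (u, v) = (-3, -3/2): E = 26, F = 25, G = 26.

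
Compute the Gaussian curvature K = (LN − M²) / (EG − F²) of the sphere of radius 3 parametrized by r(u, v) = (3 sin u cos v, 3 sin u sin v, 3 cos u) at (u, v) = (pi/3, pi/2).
K = 1/9

Coefficients of the first fundamental form: E = 9, F = 0, G = 9*sin(u)^2.
Coefficients of the second fundamental form: L = -3*sin(u)/Abs(sin(u)), M = 0, N = -3*sin(u)^3/Abs(sin(u)).
Assemble K = (LN − M²)/(EG − F²) = 1/9. At (u, v) = (pi/3, pi/2): K = 1/9.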